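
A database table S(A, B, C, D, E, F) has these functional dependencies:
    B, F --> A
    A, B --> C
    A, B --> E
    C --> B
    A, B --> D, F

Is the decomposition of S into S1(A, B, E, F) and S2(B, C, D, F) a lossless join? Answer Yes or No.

The shared attributes are {B, F} and {B, F}⁺ = {A, B, C, D, E, F}.
S1 is contained in that closure, so S1 ∩ S2 --> S1 holds and the join is lossless.

Yes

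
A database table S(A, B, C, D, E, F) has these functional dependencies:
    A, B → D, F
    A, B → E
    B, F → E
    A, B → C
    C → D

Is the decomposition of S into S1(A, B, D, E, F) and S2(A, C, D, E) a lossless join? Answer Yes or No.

No

The shared attributes are {A, D, E} and {A, D, E}⁺ = {A, D, E}.
Neither S1 nor S2 is contained in that closure, so the decomposition is lossy.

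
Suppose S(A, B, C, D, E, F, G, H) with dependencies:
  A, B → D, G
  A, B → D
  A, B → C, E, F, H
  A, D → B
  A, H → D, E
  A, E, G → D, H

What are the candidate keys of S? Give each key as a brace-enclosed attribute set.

No FD produces {A}, so it must be in every candidate key.
Closure of {A, B} is {A, B, C, D, E, F, G, H}, the whole schema; {A, B} is a candidate key.
Closure of {A, D} is {A, B, C, D, E, F, G, H}, the whole schema; {A, D} is a candidate key.
Closure of {A, H} is {A, B, C, D, E, F, G, H}, the whole schema; {A, H} is a candidate key.
Closure of {A, E, G} is {A, B, C, D, E, F, G, H}, the whole schema; {A, E, G} is a candidate key.
These are minimal and exhaustive — every other superkey contains one of them.

{A, B}, {A, D}, {A, E, G}, {A, H}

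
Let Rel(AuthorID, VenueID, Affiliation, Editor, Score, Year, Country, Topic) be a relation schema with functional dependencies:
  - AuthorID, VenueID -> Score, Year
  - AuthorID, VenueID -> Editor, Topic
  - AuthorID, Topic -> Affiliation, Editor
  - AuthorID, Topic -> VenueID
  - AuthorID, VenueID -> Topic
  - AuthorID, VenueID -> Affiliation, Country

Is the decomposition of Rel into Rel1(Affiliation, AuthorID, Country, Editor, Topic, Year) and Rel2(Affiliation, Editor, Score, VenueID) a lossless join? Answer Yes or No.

No

Rel1 ∩ Rel2 = {Affiliation, Editor}; its closure under F is {Affiliation, Editor}.
Neither Rel1 nor Rel2 is contained in that closure, so the decomposition is lossy.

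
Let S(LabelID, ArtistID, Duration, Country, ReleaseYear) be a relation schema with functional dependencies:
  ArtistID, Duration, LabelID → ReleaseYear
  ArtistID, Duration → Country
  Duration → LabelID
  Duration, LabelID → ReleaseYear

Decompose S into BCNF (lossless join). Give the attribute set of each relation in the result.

Candidate key of the original relation: {ArtistID, Duration}.
In {ArtistID, Country, Duration, LabelID, ReleaseYear}, {Duration} is not a superkey ({Duration}⁺ restricted to this set is {Duration, LabelID, ReleaseYear}), so split on Duration → LabelID, ReleaseYear into {Duration, LabelID, ReleaseYear} and {ArtistID, Country, Duration}.
{Duration, LabelID, ReleaseYear} is in BCNF.
{ArtistID, Country, Duration} is in BCNF.

{ArtistID, Country, Duration}; {Duration, LabelID, ReleaseYear}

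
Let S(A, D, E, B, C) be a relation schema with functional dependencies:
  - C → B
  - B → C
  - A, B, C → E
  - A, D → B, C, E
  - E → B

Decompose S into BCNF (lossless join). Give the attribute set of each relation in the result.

{A, D, E}; {B, C}; {C, E}

Candidate key of the original relation: {A, D}.
Within {A, B, C, D, E}: {C}⁺ ∩ {A, B, C, D, E} = {B, C}, not the whole set, so C → B violates BCNF; decompose into {B, C} and {A, C, D, E}.
{B, C} is in BCNF.
Within {A, C, D, E}: {E}⁺ ∩ {A, C, D, E} = {C, E}, not the whole set, so E → C violates BCNF; decompose into {C, E} and {A, D, E}.
{C, E} is in BCNF.
{A, D, E} is in BCNF.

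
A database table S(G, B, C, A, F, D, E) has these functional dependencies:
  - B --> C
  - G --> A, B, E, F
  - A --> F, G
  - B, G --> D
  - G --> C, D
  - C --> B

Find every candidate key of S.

{A}⁺ = {A, B, C, D, E, F, G} — all of the relation — so {A} is a candidate key.
{G}⁺ = {A, B, C, D, E, F, G} — all of the relation — so {G} is a candidate key.
Any other superkey properly contains one of these, so there are no further candidate keys.

{A}, {G}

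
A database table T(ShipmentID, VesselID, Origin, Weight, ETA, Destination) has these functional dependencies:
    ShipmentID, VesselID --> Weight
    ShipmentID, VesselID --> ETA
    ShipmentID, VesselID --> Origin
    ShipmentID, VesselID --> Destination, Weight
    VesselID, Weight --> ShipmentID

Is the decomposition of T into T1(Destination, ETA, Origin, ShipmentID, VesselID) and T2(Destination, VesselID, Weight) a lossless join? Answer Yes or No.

No

Common attributes: {Destination, VesselID}; their closure is {Destination, VesselID}.
Neither T1 nor T2 is contained in that closure, so the decomposition is lossy.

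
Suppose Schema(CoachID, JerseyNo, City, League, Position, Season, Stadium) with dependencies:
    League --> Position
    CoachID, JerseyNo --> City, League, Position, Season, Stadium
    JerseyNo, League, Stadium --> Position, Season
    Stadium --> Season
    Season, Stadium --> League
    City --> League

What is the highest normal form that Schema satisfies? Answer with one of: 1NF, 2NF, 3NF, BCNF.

2NF

Candidate key: {CoachID, JerseyNo}. Prime attributes: {CoachID, JerseyNo}.
League --> Position breaks BCNF: {League}⁺ = {League, Position}, so {League} is not a superkey.
League --> Position has non-prime {Position} on the right and a non-superkey on the left, so 3NF fails.
Checking every proper subset of each key, none determines a non-prime attribute — 2NF is satisfied.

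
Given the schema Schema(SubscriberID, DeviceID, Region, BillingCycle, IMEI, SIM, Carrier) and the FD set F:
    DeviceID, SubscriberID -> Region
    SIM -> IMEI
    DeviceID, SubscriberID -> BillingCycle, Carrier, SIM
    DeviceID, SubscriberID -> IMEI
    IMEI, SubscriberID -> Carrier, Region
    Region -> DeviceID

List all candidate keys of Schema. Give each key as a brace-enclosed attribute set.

{DeviceID, SubscriberID}, {IMEI, SubscriberID}, {Region, SubscriberID}, {SIM, SubscriberID}

Attributes never on any right-hand side: {SubscriberID} — every candidate key must contain it.
{DeviceID, SubscriberID}⁺ = {BillingCycle, Carrier, DeviceID, IMEI, Region, SIM, SubscriberID}, which is every attribute, so {DeviceID, SubscriberID} is a candidate key.
{IMEI, SubscriberID}⁺ = {BillingCycle, Carrier, DeviceID, IMEI, Region, SIM, SubscriberID}, which is every attribute, so {IMEI, SubscriberID} is a candidate key.
{Region, SubscriberID}⁺ = {BillingCycle, Carrier, DeviceID, IMEI, Region, SIM, SubscriberID}, which is every attribute, so {Region, SubscriberID} is a candidate key.
{SIM, SubscriberID}⁺ = {BillingCycle, Carrier, DeviceID, IMEI, Region, SIM, SubscriberID}, which is every attribute, so {SIM, SubscriberID} is a candidate key.
No proper subset of any of these is a key, and no other minimal superkey exists.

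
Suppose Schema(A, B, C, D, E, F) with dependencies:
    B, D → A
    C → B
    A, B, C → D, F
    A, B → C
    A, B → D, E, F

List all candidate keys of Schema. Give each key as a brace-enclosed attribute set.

Closure of {A, B} is {A, B, C, D, E, F}, the whole schema; {A, B} is a candidate key.
Closure of {A, C} is {A, B, C, D, E, F}, the whole schema; {A, C} is a candidate key.
Closure of {B, D} is {A, B, C, D, E, F}, the whole schema; {B, D} is a candidate key.
Closure of {C, D} is {A, B, C, D, E, F}, the whole schema; {C, D} is a candidate key.
Any other superkey properly contains one of these, so there are no further candidate keys.

{A, B}, {A, C}, {B, D}, {C, D}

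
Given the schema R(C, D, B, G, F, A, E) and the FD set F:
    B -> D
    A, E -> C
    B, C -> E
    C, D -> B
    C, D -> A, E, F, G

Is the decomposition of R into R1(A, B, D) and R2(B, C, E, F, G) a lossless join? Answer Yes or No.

No

Common attributes: {B}; their closure is {B, D}.
The closure covers neither R1 nor R2 entirely; the join is not lossless.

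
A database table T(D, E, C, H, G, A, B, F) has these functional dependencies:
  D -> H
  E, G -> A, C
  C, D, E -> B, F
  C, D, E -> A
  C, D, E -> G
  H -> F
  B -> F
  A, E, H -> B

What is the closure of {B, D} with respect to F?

Start with {B, D}.
D -> H applies; add {H} → now {B, D, H}.
H -> F applies; add {F} → now {B, D, F, H}.
No further FD applies.

{B, D, F, H}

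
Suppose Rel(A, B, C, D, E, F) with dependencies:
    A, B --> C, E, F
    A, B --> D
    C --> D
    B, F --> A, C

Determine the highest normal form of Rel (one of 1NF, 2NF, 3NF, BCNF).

Candidate keys: {A, B}, {B, F}. Prime attributes: {A, B, F}.
C --> D: {C}⁺ = {C, D}, which is not all of the attributes, so the left side is not a superkey — BCNF is violated.
C --> D determines the non-prime attribute {D} from a non-superkey — 3NF is violated.
No non-prime attribute depends on a proper subset of any candidate key, so 2NF holds.

2NF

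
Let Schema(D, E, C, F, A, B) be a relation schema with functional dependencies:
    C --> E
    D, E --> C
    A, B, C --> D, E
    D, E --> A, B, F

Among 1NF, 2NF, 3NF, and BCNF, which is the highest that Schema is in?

Candidate keys: {A, B, C}, {C, D}, {D, E}. Prime attributes: {A, B, C, D, E}.
C --> E: {C}⁺ = {C, E}, which is not all of the attributes, so the left side is not a superkey — BCNF is violated.
Since {E} ⊆ prime attributes and every other non-superkey FD also has a prime right side, the schema is in 3NF.

3NF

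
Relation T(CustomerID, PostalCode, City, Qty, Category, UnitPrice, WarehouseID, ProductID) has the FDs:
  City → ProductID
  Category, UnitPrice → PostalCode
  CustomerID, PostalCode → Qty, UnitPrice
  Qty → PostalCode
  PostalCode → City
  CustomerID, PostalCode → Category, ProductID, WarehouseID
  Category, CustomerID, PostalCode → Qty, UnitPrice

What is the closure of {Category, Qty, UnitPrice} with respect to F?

Start with {Category, Qty, UnitPrice}.
Category, UnitPrice → PostalCode applies; add {PostalCode} → now {Category, PostalCode, Qty, UnitPrice}.
PostalCode → City applies; add {City} → now {Category, City, PostalCode, Qty, UnitPrice}.
City → ProductID applies; add {ProductID} → now {Category, City, PostalCode, ProductID, Qty, UnitPrice}.
No further FD applies.

{Category, City, PostalCode, ProductID, Qty, UnitPrice}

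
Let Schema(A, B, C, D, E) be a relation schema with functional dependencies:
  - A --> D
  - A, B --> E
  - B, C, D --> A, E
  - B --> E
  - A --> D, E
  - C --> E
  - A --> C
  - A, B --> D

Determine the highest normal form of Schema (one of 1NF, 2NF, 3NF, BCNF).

Candidate keys: {A, B}, {B, C, D}. Prime attributes: {A, B, C, D}.
For A --> D we have {A}⁺ = {A, C, D, E}; {A} is not a superkey, so BCNF fails.
B --> E determines the non-prime attribute {E} from a non-superkey — 3NF is violated.
Since {A} ⊂ {A, B} and {A}⁺ ⊇ {E} with {E} non-prime, there is a partial dependency; 2NF fails.

1NF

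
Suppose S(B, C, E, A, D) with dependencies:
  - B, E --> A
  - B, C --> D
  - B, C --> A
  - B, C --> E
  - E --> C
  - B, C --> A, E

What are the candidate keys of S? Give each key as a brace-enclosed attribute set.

{B, C}, {B, E}

{B} never appears on the right of any FD, so every key must include it.
{B, C}⁺ = {A, B, C, D, E} — all of the relation — so {B, C} is a candidate key.
{B, E}⁺ = {A, B, C, D, E} — all of the relation — so {B, E} is a candidate key.
Any other superkey properly contains one of these, so there are no further candidate keys.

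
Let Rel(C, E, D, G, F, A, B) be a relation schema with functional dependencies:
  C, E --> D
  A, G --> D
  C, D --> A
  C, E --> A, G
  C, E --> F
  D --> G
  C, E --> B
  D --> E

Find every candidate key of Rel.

Attributes never on any right-hand side: {C} — every candidate key must contain it.
Closure of {C, D} is {A, B, C, D, E, F, G}, the whole schema; {C, D} is a candidate key.
Closure of {C, E} is {A, B, C, D, E, F, G}, the whole schema; {C, E} is a candidate key.
Closure of {A, C, G} is {A, B, C, D, E, F, G}, the whole schema; {A, C, G} is a candidate key.
No proper subset of any of these is a key, and no other minimal superkey exists.

{A, C, G}, {C, D}, {C, E}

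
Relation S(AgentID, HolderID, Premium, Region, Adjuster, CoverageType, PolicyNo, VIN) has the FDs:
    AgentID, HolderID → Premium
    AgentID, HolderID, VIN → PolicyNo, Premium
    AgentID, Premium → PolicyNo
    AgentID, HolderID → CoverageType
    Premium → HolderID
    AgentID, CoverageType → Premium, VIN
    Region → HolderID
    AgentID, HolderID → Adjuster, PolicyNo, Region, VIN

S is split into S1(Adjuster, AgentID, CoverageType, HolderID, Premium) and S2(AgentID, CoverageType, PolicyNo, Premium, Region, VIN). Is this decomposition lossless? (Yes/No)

S1 ∩ S2 = {AgentID, CoverageType, Premium}; its closure under F is {Adjuster, AgentID, CoverageType, HolderID, PolicyNo, Premium, Region, VIN}.
S1 is contained in that closure, so S1 ∩ S2 → S1 holds and the join is lossless.

Yes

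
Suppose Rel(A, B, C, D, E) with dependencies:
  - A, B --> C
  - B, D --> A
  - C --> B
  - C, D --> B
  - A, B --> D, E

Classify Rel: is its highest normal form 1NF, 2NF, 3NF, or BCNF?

Candidate keys: {A, B}, {A, C}, {B, D}, {C, D}. Prime attributes: {A, B, C, D}.
For C --> B we have {C}⁺ = {B, C}; {C} is not a superkey, so BCNF fails.
Since {B} ⊆ prime attributes and every other non-superkey FD also has a prime right side, the schema is in 3NF.

3NF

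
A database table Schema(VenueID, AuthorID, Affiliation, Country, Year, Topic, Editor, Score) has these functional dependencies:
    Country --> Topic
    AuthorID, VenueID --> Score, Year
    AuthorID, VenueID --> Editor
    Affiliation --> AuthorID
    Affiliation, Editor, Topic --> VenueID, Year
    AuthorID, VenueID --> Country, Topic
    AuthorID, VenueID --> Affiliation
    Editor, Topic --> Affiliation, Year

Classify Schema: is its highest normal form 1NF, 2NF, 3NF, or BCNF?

3NF

Candidate keys: {Affiliation, VenueID}, {AuthorID, VenueID}, {Country, Editor}, {Editor, Topic}. Prime attributes: {Affiliation, AuthorID, Country, Editor, Topic, VenueID}.
Country --> Topic: {Country}⁺ = {Country, Topic}, which is not all of the attributes, so the left side is not a superkey — BCNF is violated.
Its right-hand attributes {Topic} are all prime, as are those of every other non-superkey FD — the relation is in 3NF.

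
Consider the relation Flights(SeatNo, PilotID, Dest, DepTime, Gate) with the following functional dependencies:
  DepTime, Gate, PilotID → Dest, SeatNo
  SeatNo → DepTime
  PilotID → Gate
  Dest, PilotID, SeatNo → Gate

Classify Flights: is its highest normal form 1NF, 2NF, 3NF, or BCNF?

Candidate keys: {DepTime, PilotID}, {PilotID, SeatNo}. Prime attributes: {DepTime, PilotID, SeatNo}.
For SeatNo → DepTime we have {SeatNo}⁺ = {DepTime, SeatNo}; {SeatNo} is not a superkey, so BCNF fails.
PilotID → Gate determines the non-prime attribute {Gate} from a non-superkey — 3NF is violated.
Since {PilotID} ⊂ {DepTime, PilotID} and {PilotID}⁺ ⊇ {Gate} with {Gate} non-prime, there is a partial dependency; 2NF fails.

1NF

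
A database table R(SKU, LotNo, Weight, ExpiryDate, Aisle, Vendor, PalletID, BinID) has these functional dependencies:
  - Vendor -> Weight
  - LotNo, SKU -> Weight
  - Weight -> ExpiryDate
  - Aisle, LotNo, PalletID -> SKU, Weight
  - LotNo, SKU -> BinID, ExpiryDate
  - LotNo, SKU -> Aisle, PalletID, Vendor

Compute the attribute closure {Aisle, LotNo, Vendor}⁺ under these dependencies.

Start with {Aisle, LotNo, Vendor}.
Vendor -> Weight applies; add {Weight} → now {Aisle, LotNo, Vendor, Weight}.
Weight -> ExpiryDate applies; add {ExpiryDate} → now {Aisle, ExpiryDate, LotNo, Vendor, Weight}.
No further FD applies.

{Aisle, ExpiryDate, LotNo, Vendor, Weight}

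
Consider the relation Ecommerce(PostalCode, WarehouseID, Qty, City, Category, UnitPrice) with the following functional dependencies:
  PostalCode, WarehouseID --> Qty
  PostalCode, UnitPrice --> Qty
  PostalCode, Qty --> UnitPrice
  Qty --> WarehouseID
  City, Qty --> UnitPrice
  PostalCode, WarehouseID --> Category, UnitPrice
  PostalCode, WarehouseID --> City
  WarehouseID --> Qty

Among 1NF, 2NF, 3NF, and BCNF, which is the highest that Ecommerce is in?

3NF

Candidate keys: {PostalCode, Qty}, {PostalCode, UnitPrice}, {PostalCode, WarehouseID}. Prime attributes: {PostalCode, Qty, UnitPrice, WarehouseID}.
Qty --> WarehouseID breaks BCNF: {Qty}⁺ = {Qty, WarehouseID}, so {Qty} is not a superkey.
Its right-hand attributes {WarehouseID} are all prime, as are those of every other non-superkey FD — the relation is in 3NF.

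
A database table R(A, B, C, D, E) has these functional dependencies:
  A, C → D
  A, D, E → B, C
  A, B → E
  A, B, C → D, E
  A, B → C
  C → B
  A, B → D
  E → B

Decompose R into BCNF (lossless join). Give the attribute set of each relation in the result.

{A, C, D, E}; {B, C}

Candidate keys of the original relation: {A, B}, {A, C}, {A, E}.
Within {A, B, C, D, E}: {C}⁺ ∩ {A, B, C, D, E} = {B, C}, not the whole set, so C → B violates BCNF; decompose into {B, C} and {A, C, D, E}.
{B, C} has no BCNF violation.
{A, C, D, E} has no BCNF violation.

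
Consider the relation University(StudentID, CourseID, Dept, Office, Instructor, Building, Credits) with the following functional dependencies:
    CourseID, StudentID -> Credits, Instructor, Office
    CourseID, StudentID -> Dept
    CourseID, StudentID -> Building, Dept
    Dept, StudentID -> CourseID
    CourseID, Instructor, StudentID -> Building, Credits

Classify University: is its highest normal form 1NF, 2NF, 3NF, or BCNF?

BCNF

Candidate keys: {CourseID, StudentID}, {Dept, StudentID}. Prime attributes: {CourseID, Dept, StudentID}.
The left-hand side of every FD is a superkey, so BCNF is satisfied.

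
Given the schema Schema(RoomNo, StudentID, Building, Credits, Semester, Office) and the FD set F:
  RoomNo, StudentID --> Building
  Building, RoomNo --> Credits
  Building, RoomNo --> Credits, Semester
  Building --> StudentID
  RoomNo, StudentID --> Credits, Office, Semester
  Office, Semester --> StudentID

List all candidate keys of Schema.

{Building, RoomNo}, {Office, RoomNo, Semester}, {RoomNo, StudentID}

Attributes never on any right-hand side: {RoomNo} — every candidate key must contain it.
{Building, RoomNo} is a candidate key since {Building, RoomNo}⁺ = {Building, Credits, Office, RoomNo, Semester, StudentID} covers every attribute.
{RoomNo, StudentID} is a candidate key since {RoomNo, StudentID}⁺ = {Building, Credits, Office, RoomNo, Semester, StudentID} covers every attribute.
{Office, RoomNo, Semester} is a candidate key since {Office, RoomNo, Semester}⁺ = {Building, Credits, Office, RoomNo, Semester, StudentID} covers every attribute.
Any other superkey properly contains one of these, so there are no further candidate keys.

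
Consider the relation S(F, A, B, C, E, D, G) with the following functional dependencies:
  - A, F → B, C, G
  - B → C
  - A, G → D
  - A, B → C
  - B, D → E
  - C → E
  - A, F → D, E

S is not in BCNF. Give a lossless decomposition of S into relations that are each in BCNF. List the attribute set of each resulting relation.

{A, B, F, G}; {A, D, G}; {B, C}; {C, E}

Candidate key of the original relation: {A, F}.
{A, B, C, D, E, F, G}: {B} determines {B, C, E} here but is not a superkey — split on B → C, E, giving {B, C, E} and {A, B, D, F, G}.
{B, C, E}: {C} determines {C, E} here but is not a superkey — split on C → E, giving {C, E} and {B, C}.
{C, E} is in BCNF.
{B, C} is in BCNF.
{A, B, D, F, G}: {A, G} determines {A, D, G} here but is not a superkey — split on A, G → D, giving {A, D, G} and {A, B, F, G}.
{A, D, G} is in BCNF.
{A, B, F, G} is in BCNF.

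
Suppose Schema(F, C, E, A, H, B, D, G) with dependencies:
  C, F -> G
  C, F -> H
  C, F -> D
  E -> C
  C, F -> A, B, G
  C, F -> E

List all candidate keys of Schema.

Attributes never on any right-hand side: {F} — every candidate key must contain it.
{C, F}⁺ = {A, B, C, D, E, F, G, H} — all of the relation — so {C, F} is a candidate key.
{E, F}⁺ = {A, B, C, D, E, F, G, H} — all of the relation — so {E, F} is a candidate key.
Any other superkey properly contains one of these, so there are no further candidate keys.

{C, F}, {E, F}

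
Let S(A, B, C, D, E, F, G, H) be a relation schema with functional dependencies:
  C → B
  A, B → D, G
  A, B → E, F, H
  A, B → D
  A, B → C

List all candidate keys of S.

No FD produces {A}, so it must be in every candidate key.
{A, B}⁺ = {A, B, C, D, E, F, G, H}, which is every attribute, so {A, B} is a candidate key.
{A, C}⁺ = {A, B, C, D, E, F, G, H}, which is every attribute, so {A, C} is a candidate key.
These are minimal and exhaustive — every other superkey contains one of them.

{A, B}, {A, C}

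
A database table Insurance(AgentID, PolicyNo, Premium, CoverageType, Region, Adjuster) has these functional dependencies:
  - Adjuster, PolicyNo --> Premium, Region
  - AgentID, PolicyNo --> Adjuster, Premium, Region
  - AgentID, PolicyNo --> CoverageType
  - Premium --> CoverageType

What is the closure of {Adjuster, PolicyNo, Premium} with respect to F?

{Adjuster, CoverageType, PolicyNo, Premium, Region}

Start with {Adjuster, PolicyNo, Premium}.
Adjuster, PolicyNo --> Premium, Region applies; add {Region} → now {Adjuster, PolicyNo, Premium, Region}.
Premium --> CoverageType applies; add {CoverageType} → now {Adjuster, CoverageType, PolicyNo, Premium, Region}.
No further FD applies.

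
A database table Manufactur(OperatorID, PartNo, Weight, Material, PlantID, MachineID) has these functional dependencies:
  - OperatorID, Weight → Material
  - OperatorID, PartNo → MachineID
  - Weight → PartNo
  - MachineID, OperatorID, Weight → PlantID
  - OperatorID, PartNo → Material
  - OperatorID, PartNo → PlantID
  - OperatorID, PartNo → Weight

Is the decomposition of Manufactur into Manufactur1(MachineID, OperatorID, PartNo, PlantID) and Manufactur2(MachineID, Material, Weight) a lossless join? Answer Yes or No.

Common attributes: {MachineID}; their closure is {MachineID}.
Neither Manufactur1 nor Manufactur2 is contained in that closure, so the decomposition is lossy.

No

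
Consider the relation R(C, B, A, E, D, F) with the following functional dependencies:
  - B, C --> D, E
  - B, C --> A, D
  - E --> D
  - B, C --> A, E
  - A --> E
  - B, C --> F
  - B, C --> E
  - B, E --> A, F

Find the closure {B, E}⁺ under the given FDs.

{A, B, D, E, F}

Start with {B, E}.
E --> D applies; add {D} → now {B, D, E}.
B, E --> A, F applies; add {A, F} → now {A, B, D, E, F}.
No further FD applies.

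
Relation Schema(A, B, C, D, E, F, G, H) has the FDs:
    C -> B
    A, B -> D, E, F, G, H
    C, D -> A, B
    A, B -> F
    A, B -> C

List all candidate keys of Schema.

{A, B}⁺ = {A, B, C, D, E, F, G, H} — all of the relation — so {A, B} is a candidate key.
{A, C}⁺ = {A, B, C, D, E, F, G, H} — all of the relation — so {A, C} is a candidate key.
{C, D}⁺ = {A, B, C, D, E, F, G, H} — all of the relation — so {C, D} is a candidate key.
No proper subset of any of these is a key, and no other minimal superkey exists.

{A, B}, {A, C}, {C, D}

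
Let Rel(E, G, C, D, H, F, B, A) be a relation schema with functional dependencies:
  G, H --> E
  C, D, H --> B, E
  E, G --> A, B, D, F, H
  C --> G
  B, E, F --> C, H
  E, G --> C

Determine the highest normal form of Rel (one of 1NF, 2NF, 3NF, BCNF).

Candidate keys: {B, E, F}, {C, E}, {C, H}, {E, G}, {G, H}. Prime attributes: {B, C, E, F, G, H}.
C --> G breaks BCNF: {C}⁺ = {C, G}, so {C} is not a superkey.
Since {G} ⊆ prime attributes and every other non-superkey FD also has a prime right side, the schema is in 3NF.

3NF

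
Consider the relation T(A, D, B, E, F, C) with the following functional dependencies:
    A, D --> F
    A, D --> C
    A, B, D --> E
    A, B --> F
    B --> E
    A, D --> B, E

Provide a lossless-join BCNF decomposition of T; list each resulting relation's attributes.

{A, B, C, D}; {A, B, F}; {B, E}

Candidate key of the original relation: {A, D}.
Within {A, B, C, D, E, F}: {A, B}⁺ ∩ {A, B, C, D, E, F} = {A, B, E, F}, not the whole set, so A, B --> E, F violates BCNF; decompose into {A, B, E, F} and {A, B, C, D}.
Within {A, B, E, F}: {B}⁺ ∩ {A, B, E, F} = {B, E}, not the whole set, so B --> E violates BCNF; decompose into {B, E} and {A, B, F}.
{B, E} has no BCNF violation.
{A, B, F} has no BCNF violation.
{A, B, C, D} has no BCNF violation.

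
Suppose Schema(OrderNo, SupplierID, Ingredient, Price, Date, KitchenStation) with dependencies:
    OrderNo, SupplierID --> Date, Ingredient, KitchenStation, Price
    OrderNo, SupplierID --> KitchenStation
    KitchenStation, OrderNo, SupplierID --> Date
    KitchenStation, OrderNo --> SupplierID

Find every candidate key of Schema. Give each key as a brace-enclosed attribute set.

Attributes never on any right-hand side: {OrderNo} — every candidate key must contain it.
{KitchenStation, OrderNo} is a candidate key since {KitchenStation, OrderNo}⁺ = {Date, Ingredient, KitchenStation, OrderNo, Price, SupplierID} covers every attribute.
{OrderNo, SupplierID} is a candidate key since {OrderNo, SupplierID}⁺ = {Date, Ingredient, KitchenStation, OrderNo, Price, SupplierID} covers every attribute.
No proper subset of any of these is a key, and no other minimal superkey exists.

{KitchenStation, OrderNo}, {OrderNo, SupplierID}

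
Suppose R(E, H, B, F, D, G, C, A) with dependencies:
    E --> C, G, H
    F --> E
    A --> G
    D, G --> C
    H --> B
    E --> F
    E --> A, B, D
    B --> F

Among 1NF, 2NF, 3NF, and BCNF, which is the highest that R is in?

Candidate keys: {B}, {E}, {F}, {H}. Prime attributes: {B, E, F, H}.
A --> G breaks BCNF: {A}⁺ = {A, G}, so {A} is not a superkey.
A --> G determines the non-prime attribute {G} from a non-superkey — 3NF is violated.
Every candidate key is a single attribute, so no partial dependency is possible; 2NF holds.

2NF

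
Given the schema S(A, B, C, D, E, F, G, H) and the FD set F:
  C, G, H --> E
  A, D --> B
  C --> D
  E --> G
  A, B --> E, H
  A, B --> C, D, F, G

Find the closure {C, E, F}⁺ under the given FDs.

Start with {C, E, F}.
C --> D applies; add {D} → now {C, D, E, F}.
E --> G applies; add {G} → now {C, D, E, F, G}.
No further FD applies.

{C, D, E, F, G}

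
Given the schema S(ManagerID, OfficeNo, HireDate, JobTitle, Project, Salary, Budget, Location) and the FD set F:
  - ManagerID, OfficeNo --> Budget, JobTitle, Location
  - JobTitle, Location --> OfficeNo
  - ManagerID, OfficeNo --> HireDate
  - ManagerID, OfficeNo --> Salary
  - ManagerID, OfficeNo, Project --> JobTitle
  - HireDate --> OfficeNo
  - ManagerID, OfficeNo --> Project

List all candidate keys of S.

Attributes never on any right-hand side: {ManagerID} — every candidate key must contain it.
{HireDate, ManagerID} is a candidate key since {HireDate, ManagerID}⁺ = {Budget, HireDate, JobTitle, Location, ManagerID, OfficeNo, Project, Salary} covers every attribute.
{ManagerID, OfficeNo} is a candidate key since {ManagerID, OfficeNo}⁺ = {Budget, HireDate, JobTitle, Location, ManagerID, OfficeNo, Project, Salary} covers every attribute.
{JobTitle, Location, ManagerID} is a candidate key since {JobTitle, Location, ManagerID}⁺ = {Budget, HireDate, JobTitle, Location, ManagerID, OfficeNo, Project, Salary} covers every attribute.
No proper subset of any of these is a key, and no other minimal superkey exists.

{HireDate, ManagerID}, {JobTitle, Location, ManagerID}, {ManagerID, OfficeNo}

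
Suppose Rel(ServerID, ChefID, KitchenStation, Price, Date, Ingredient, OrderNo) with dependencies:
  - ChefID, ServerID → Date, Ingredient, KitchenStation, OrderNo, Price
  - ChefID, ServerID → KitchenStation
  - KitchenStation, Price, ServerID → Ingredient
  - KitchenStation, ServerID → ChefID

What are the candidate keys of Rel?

{ChefID, ServerID}, {KitchenStation, ServerID}

{ServerID} never appears on the right of any FD, so every key must include it.
Closure of {ChefID, ServerID} is {ChefID, Date, Ingredient, KitchenStation, OrderNo, Price, ServerID}, the whole schema; {ChefID, ServerID} is a candidate key.
Closure of {KitchenStation, ServerID} is {ChefID, Date, Ingredient, KitchenStation, OrderNo, Price, ServerID}, the whole schema; {KitchenStation, ServerID} is a candidate key.
No proper subset of any of these is a key, and no other minimal superkey exists.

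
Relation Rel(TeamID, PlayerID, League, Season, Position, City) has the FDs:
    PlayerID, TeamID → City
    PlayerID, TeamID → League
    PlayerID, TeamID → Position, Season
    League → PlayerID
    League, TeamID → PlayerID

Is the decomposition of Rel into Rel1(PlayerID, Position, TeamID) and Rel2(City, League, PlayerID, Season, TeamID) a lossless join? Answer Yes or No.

Yes

Rel1 ∩ Rel2 = {PlayerID, TeamID}; its closure under F is {City, League, PlayerID, Position, Season, TeamID}.
This includes all of Rel1, so the common attributes are a superkey of Rel1 — the join is lossless.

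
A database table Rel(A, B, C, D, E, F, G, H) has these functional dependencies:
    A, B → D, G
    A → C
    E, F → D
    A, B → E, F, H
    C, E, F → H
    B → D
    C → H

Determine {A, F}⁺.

{A, C, F, H}

Start with {A, F}.
A → C applies; add {C} → now {A, C, F}.
C → H applies; add {H} → now {A, C, F, H}.
No further FD applies.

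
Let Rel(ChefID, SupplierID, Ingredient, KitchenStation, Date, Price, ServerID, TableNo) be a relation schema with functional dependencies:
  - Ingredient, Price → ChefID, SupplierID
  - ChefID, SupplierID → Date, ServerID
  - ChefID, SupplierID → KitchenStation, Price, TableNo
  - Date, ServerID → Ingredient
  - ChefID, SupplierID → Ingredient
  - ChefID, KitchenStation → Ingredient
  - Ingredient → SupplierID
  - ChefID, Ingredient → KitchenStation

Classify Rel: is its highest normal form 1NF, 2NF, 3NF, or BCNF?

3NF

Candidate keys: {ChefID, Date, ServerID}, {ChefID, Ingredient}, {ChefID, KitchenStation}, {ChefID, SupplierID}, {Date, Price, ServerID}, {Ingredient, Price}. Prime attributes: {ChefID, Date, Ingredient, KitchenStation, Price, ServerID, SupplierID}.
For Date, ServerID → Ingredient we have {Date, ServerID}⁺ = {Date, Ingredient, ServerID, SupplierID}; {Date, ServerID} is not a superkey, so BCNF fails.
Its right-hand attributes {Ingredient} are all prime, as are those of every other non-superkey FD — the relation is in 3NF.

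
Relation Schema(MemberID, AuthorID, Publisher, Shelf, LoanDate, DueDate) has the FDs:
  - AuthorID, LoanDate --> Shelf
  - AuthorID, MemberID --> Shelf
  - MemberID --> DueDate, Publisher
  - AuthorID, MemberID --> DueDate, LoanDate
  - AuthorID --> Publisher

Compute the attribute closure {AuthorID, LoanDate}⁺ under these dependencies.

Start with {AuthorID, LoanDate}.
AuthorID, LoanDate --> Shelf applies; add {Shelf} → now {AuthorID, LoanDate, Shelf}.
AuthorID --> Publisher applies; add {Publisher} → now {AuthorID, LoanDate, Publisher, Shelf}.
No further FD applies.

{AuthorID, LoanDate, Publisher, Shelf}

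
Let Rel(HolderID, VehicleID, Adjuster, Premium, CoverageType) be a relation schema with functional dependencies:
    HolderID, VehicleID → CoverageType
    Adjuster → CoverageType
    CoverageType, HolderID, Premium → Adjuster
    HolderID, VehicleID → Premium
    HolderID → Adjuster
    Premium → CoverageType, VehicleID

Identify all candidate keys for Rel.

No FD produces {HolderID}, so it must be in every candidate key.
{HolderID, Premium}⁺ = {Adjuster, CoverageType, HolderID, Premium, VehicleID}, which is every attribute, so {HolderID, Premium} is a candidate key.
{HolderID, VehicleID}⁺ = {Adjuster, CoverageType, HolderID, Premium, VehicleID}, which is every attribute, so {HolderID, VehicleID} is a candidate key.
Any other superkey properly contains one of these, so there are no further candidate keys.

{HolderID, Premium}, {HolderID, VehicleID}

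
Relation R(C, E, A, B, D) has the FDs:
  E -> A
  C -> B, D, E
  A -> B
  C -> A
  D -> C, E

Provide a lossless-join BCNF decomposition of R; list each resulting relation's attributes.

{A, B}; {A, E}; {C, D, E}

Candidate keys of the original relation: {C}, {D}.
In {A, B, C, D, E}, {E} is not a superkey ({E}⁺ restricted to this set is {A, B, E}), so split on E -> A, B into {A, B, E} and {C, D, E}.
In {A, B, E}, {A} is not a superkey ({A}⁺ restricted to this set is {A, B}), so split on A -> B into {A, B} and {A, E}.
{A, B}: every determinant is a superkey — BCNF.
{A, E}: every determinant is a superkey — BCNF.
{C, D, E}: every determinant is a superkey — BCNF.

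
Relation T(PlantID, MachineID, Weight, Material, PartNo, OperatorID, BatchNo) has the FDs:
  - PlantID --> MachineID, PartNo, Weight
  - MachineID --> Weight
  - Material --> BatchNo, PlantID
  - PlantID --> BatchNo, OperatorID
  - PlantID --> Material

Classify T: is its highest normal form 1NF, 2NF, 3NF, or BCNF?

Candidate keys: {Material}, {PlantID}. Prime attributes: {Material, PlantID}.
MachineID --> Weight breaks BCNF: {MachineID}⁺ = {MachineID, Weight}, so {MachineID} is not a superkey.
MachineID --> Weight has non-prime {Weight} on the right and a non-superkey on the left, so 3NF fails.
With only single-attribute keys there can be no partial dependency, so 2NF holds.

2NF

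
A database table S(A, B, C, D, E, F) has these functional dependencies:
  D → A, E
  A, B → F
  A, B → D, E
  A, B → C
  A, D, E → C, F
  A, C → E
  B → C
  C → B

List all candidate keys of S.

{A, B}, {A, C}, {D}

{D}⁺ = {A, B, C, D, E, F} — all of the relation — so {D} is a candidate key.
{A, B}⁺ = {A, B, C, D, E, F} — all of the relation — so {A, B} is a candidate key.
{A, C}⁺ = {A, B, C, D, E, F} — all of the relation — so {A, C} is a candidate key.
No proper subset of any of these is a key, and no other minimal superkey exists.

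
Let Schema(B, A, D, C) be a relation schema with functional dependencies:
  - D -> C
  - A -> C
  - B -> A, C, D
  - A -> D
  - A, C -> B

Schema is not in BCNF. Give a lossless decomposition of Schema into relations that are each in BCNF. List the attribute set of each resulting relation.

Candidate keys of the original relation: {A}, {B}.
Within {A, B, C, D}: {D}⁺ ∩ {A, B, C, D} = {C, D}, not the whole set, so D -> C violates BCNF; decompose into {C, D} and {A, B, D}.
{C, D} is in BCNF.
{A, B, D} is in BCNF.

{A, B, D}; {C, D}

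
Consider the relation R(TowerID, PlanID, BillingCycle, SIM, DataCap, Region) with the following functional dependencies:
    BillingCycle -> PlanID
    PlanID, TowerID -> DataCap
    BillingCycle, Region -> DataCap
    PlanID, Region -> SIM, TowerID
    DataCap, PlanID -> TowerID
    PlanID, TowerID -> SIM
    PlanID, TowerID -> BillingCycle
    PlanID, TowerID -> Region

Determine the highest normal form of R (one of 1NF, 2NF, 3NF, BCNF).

Candidate keys: {BillingCycle, DataCap}, {BillingCycle, Region}, {BillingCycle, TowerID}, {DataCap, PlanID}, {PlanID, Region}, {PlanID, TowerID}. Prime attributes: {BillingCycle, DataCap, PlanID, Region, TowerID}.
For BillingCycle -> PlanID we have {BillingCycle}⁺ = {BillingCycle, PlanID}; {BillingCycle} is not a superkey, so BCNF fails.
Since {PlanID} ⊆ prime attributes and every other non-superkey FD also has a prime right side, the schema is in 3NF.

3NF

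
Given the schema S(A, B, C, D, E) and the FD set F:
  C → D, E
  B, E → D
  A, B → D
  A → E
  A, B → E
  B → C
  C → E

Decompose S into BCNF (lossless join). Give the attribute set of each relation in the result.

{A, B}; {B, C}; {C, D, E}

Candidate key of the original relation: {A, B}.
{A, B, C, D, E}: {C} determines {C, D, E} here but is not a superkey — split on C → D, E, giving {C, D, E} and {A, B, C}.
{C, D, E} is in BCNF.
{A, B, C}: {B} determines {B, C} here but is not a superkey — split on B → C, giving {B, C} and {A, B}.
{B, C} is in BCNF.
{A, B} is in BCNF.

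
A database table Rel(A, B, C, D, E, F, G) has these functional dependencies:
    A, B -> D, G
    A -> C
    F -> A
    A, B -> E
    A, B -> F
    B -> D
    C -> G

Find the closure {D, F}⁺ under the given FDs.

Start with {D, F}.
F -> A applies; add {A} → now {A, D, F}.
A -> C applies; add {C} → now {A, C, D, F}.
C -> G applies; add {G} → now {A, C, D, F, G}.
No further FD applies.

{A, C, D, F, G}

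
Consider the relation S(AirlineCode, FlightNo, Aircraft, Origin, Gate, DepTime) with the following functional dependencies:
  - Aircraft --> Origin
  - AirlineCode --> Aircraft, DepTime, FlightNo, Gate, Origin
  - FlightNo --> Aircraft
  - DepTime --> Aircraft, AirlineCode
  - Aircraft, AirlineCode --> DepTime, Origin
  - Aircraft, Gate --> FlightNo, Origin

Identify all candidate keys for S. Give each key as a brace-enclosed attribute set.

Closure of {AirlineCode} is {Aircraft, AirlineCode, DepTime, FlightNo, Gate, Origin}, the whole schema; {AirlineCode} is a candidate key.
Closure of {DepTime} is {Aircraft, AirlineCode, DepTime, FlightNo, Gate, Origin}, the whole schema; {DepTime} is a candidate key.
Any other superkey properly contains one of these, so there are no further candidate keys.

{AirlineCode}, {DepTime}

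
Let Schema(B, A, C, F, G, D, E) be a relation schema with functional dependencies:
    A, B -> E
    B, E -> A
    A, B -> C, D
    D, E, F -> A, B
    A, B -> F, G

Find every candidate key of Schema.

{A, B}, {B, E}, {D, E, F}

Closure of {A, B} is {A, B, C, D, E, F, G}, the whole schema; {A, B} is a candidate key.
Closure of {B, E} is {A, B, C, D, E, F, G}, the whole schema; {B, E} is a candidate key.
Closure of {D, E, F} is {A, B, C, D, E, F, G}, the whole schema; {D, E, F} is a candidate key.
No proper subset of any of these is a key, and no other minimal superkey exists.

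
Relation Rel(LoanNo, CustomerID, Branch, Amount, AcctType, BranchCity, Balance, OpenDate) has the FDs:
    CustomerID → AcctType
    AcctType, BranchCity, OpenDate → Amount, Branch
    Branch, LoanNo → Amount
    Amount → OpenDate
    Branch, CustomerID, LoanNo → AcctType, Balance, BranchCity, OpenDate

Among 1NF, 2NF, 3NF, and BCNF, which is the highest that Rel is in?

Candidate keys: {Amount, BranchCity, CustomerID, LoanNo}, {Branch, CustomerID, LoanNo}, {BranchCity, CustomerID, LoanNo, OpenDate}. Prime attributes: {Amount, Branch, BranchCity, CustomerID, LoanNo, OpenDate}.
CustomerID → AcctType breaks BCNF: {CustomerID}⁺ = {AcctType, CustomerID}, so {CustomerID} is not a superkey.
CustomerID → AcctType has non-prime {AcctType} on the right and a non-superkey on the left, so 3NF fails.
Since {CustomerID} ⊂ {Branch, CustomerID, LoanNo} and {CustomerID}⁺ ⊇ {AcctType} with {AcctType} non-prime, there is a partial dependency; 2NF fails.

1NF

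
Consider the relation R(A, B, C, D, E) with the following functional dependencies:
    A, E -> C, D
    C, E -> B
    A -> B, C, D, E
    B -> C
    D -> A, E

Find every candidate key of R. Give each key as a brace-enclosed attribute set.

Closure of {A} is {A, B, C, D, E}, the whole schema; {A} is a candidate key.
Closure of {D} is {A, B, C, D, E}, the whole schema; {D} is a candidate key.
Any other superkey properly contains one of these, so there are no further candidate keys.

{A}, {D}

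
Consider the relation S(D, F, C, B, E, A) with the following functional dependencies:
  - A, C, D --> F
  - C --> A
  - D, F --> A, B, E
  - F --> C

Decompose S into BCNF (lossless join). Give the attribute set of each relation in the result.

{A, C}; {B, D, E, F}; {C, F}

Candidate keys of the original relation: {C, D}, {D, F}.
In {A, B, C, D, E, F}, {C} is not a superkey ({C}⁺ restricted to this set is {A, C}), so split on C --> A into {A, C} and {B, C, D, E, F}.
{A, C} has no BCNF violation.
In {B, C, D, E, F}, {F} is not a superkey ({F}⁺ restricted to this set is {C, F}), so split on F --> C into {C, F} and {B, D, E, F}.
{C, F} has no BCNF violation.
{B, D, E, F} has no BCNF violation.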